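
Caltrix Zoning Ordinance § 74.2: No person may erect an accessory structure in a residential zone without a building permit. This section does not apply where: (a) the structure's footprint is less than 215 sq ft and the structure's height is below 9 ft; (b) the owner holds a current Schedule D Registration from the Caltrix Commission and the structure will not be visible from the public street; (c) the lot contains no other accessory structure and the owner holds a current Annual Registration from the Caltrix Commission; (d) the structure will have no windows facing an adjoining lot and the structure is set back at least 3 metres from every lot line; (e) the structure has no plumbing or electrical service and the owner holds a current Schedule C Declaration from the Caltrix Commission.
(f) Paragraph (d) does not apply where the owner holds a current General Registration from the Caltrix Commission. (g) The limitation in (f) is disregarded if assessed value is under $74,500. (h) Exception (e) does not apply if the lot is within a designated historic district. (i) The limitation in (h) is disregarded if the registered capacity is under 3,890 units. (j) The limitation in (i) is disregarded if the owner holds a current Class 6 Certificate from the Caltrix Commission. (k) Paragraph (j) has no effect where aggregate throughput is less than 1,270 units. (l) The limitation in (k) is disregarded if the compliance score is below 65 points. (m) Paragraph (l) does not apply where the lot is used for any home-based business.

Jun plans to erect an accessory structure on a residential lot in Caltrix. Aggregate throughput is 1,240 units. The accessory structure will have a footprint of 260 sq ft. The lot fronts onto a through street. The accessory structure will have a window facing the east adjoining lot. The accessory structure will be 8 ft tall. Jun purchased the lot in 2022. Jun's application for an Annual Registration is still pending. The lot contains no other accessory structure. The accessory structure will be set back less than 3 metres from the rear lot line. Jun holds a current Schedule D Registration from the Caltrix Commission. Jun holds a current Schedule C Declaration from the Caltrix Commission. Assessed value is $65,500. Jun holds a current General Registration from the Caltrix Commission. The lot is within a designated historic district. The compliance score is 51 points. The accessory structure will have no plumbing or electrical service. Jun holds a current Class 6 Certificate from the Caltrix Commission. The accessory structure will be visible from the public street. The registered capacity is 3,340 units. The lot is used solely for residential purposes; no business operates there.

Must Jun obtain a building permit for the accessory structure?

Yes — Jun must obtain a building permit.

Exception (a) does not apply: the structure's footprint is 260 sq ft, not less than 215 sq ft.
Exception (b) requires that the structure will not be visible from the public street; but the structure will be visible from the street, so (b) is unavailable.
Exception (c) fails — the Annual Registration is not current.
Exception (d) does not apply: a window faces an adjoining lot.
Exception (e): there is no plumbing or electrical service; a current Schedule C Declaration is held — every condition holds. Turning to paragraphs (h)–(m): (h) operates against (e): the lot is in a historic district. (i) would limit (h) — the registered capacity is 3,340 units, under the 3,890 units limit — but (j) sets (i) aside: (j) operates — a current Class 6 Certificate is held. (k) is triggered (aggregate throughput is 1,240 units, less than the 1,270 units limit), but is set aside by (l): (l) operates — the compliance score is 51 points, below the 65 points limit. (m) is inapplicable (the lot is solely residential), so (l) stands. (e) is therefore removed.
No exception is made out. Jun falls within the general rule.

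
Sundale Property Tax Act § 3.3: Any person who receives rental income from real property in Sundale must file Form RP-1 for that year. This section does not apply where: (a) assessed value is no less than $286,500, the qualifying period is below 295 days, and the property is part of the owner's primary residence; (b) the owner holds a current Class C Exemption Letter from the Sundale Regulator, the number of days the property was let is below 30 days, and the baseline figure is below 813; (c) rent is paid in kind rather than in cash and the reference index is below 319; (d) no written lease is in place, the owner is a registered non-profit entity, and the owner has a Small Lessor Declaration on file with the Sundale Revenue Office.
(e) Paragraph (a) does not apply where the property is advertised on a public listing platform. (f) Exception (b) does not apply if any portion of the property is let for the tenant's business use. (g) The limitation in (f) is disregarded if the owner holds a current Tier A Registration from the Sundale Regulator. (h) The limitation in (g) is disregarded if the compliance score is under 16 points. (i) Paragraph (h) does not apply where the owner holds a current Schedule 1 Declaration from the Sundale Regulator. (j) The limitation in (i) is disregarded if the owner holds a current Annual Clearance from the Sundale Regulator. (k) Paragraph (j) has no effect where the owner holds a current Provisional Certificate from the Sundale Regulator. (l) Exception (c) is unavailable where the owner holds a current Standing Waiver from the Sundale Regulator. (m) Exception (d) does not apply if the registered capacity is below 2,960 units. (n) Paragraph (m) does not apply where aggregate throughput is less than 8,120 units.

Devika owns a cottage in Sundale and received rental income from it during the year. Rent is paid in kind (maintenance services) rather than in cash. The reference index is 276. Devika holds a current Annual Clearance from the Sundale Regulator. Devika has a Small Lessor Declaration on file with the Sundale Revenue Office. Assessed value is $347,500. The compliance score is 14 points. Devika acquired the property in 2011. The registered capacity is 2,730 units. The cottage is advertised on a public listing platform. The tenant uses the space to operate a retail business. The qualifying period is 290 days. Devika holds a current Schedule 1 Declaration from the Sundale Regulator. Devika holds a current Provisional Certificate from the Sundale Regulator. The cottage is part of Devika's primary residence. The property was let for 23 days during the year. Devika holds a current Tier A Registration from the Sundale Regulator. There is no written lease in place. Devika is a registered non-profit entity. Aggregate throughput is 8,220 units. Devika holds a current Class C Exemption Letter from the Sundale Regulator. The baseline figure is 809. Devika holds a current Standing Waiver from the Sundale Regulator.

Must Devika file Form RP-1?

Exception (a)'s conditions are all satisfied: assessed value is $347,500, meeting the $286,500 threshold; the qualifying period is 290 days, below the 295 days limit; the cottage is part of the primary residence. Turning to paragraph (e): (e) operates against (a): the property is publicly advertised. Exception (a) does not apply.
All of (b)'s requirements are met (a current Class C Exemption Letter is held; the number of days the property was let is 23 days, below the 30 days limit; the baseline figure is 809, below the 813 limit). Under paragraphs (f)–(k): (f) would limit (b) — the space is let for business use — but (g) sets (f) aside: (g) is engaged — a current Tier A Registration is held. (h) is engaged (the compliance score is 14 points, under the 16 points limit), but is overridden by (i): (i) is engaged — a current Schedule 1 Declaration is held. (j) would limit (i) — a current Annual Clearance is held — but (k) sets (j) aside: (k) operates against (j): a current Provisional Certificate is held. So (b) applies.
Exception (c): rent is paid in kind; the reference index is 276, below the 319 limit — every condition holds. Turning to paragraph (l): (l) operates against (c): a current Standing Waiver is held. (c) is therefore removed.
Exception (d)'s conditions are all satisfied: there is no written lease; Devika is a registered non-profit; a Small Lessor Declaration is on file. However, paragraphs (m)–(n) must be considered: (m) operates — the registered capacity is 2,730 units, below the 2,960 units limit. (n) does not operate here (aggregate throughput is 8,220 units, not less than 8,120 units), so (m) stands. Exception (d) does not apply.

No — exception (b) applies; Devika is not required to file Form RP-1.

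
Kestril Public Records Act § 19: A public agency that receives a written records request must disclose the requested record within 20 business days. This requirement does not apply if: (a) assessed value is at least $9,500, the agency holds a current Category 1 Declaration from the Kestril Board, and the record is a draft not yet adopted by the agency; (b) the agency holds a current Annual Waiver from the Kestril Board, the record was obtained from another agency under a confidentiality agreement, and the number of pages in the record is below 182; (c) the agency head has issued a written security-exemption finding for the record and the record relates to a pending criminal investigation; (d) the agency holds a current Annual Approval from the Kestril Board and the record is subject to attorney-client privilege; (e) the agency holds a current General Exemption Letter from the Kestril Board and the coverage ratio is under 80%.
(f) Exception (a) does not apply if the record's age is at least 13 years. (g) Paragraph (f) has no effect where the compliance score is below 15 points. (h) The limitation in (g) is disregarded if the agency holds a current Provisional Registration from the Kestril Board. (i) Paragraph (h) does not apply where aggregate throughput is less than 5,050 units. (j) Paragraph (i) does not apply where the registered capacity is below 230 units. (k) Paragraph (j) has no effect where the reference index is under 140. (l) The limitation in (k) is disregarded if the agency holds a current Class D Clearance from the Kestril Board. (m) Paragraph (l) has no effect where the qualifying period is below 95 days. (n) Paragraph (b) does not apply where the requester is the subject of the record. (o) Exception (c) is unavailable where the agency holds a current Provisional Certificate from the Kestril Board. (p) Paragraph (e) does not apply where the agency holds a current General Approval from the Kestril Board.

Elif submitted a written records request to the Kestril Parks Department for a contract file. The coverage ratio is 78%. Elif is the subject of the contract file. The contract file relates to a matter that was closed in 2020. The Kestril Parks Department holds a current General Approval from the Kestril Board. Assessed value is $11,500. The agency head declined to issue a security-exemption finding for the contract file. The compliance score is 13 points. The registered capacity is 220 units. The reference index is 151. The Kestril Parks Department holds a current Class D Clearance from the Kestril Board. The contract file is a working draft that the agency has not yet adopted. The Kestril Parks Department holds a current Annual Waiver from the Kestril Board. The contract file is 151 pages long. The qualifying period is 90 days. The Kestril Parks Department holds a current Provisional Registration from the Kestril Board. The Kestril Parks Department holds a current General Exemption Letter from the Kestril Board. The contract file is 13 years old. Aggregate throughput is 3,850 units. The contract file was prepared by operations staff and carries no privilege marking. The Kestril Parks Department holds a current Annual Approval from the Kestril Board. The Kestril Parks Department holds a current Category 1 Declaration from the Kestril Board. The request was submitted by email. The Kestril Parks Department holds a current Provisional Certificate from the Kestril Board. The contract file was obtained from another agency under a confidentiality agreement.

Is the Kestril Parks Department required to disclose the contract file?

Exception (a) is satisfied on its face — assessed value is $11,500, meeting the $9,500 threshold; a current Category 1 Declaration is held; the contract file is an unadopted draft. But: (f) operates against (a): the record's age is 13 years, meeting the 13 years threshold. (g) operates (the compliance score is 13 points, below the 15 points limit), but is set aside by (h): (h) applies — a current Provisional Registration is held. (i) would limit (h) — aggregate throughput is 3,850 units, less than the 5,050 units limit — but (j) sets (i) aside: (j) operates against (i): the registered capacity is 220 units, below the 230 units limit. (k), which would lift (j), does not operate here — the reference index is 151, not under 140. So (a) is unavailable.
Exception (b) is satisfied on its face — a current Annual Waiver is held; the contract file was obtained under a confidentiality agreement; the number of pages in the record is 151, below the 182 limit. However, paragraph (n) must be considered: (n) operates — Elif is the subject of the contract file. (b) is therefore removed.
Exception (c) fails — the agency head declined to issue a security-exemption finding.
Exception (d) requires that the record is subject to attorney-client privilege; but the contract file carries no privilege marking, so (d) is unavailable.
Exception (e)'s conditions are all satisfied: a current General Exemption Letter is held; the coverage ratio is 78%, under the 80% limit. Turning to paragraph (p): (p) operates — a current General Approval is held. So (e) is unavailable.
None of the exceptions is available; § 19 applies in full.

Yes — the Kestril Parks Department must disclose the contract file.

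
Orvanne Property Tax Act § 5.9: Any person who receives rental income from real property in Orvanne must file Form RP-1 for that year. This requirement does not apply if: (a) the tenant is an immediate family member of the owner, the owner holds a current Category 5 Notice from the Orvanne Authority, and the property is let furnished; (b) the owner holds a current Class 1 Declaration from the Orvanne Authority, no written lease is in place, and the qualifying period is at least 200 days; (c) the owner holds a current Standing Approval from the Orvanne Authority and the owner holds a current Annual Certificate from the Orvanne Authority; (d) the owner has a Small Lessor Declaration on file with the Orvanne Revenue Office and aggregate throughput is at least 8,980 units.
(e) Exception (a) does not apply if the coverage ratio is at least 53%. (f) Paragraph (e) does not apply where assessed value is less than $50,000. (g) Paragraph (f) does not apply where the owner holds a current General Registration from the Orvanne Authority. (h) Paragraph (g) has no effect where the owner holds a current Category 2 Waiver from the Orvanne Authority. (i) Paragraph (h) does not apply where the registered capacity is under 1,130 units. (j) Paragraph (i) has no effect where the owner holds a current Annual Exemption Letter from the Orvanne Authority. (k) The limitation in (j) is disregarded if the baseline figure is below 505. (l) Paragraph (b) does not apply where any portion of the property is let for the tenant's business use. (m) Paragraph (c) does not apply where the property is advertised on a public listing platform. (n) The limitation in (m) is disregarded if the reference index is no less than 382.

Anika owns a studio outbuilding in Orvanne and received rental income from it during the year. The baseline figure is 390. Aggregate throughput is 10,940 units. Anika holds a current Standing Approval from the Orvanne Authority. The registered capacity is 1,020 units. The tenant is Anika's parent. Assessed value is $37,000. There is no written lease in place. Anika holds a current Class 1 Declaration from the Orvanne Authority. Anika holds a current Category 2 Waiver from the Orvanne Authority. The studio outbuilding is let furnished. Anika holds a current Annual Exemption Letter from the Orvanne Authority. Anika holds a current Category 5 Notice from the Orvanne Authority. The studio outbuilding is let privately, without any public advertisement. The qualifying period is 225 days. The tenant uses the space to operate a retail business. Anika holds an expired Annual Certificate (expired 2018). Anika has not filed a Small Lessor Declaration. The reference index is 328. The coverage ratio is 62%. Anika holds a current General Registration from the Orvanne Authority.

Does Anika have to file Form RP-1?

Yes — Anika must file Form RP-1.

Exception (a): the tenant is an immediate family member; a current Category 5 Notice is held; the property is let furnished — every condition holds. Turning to paragraphs (e)–(k): (e) applies — the coverage ratio is 62%, meeting the 53% threshold. (f) would limit (e) — assessed value is $37,000, less than the $50,000 limit — but (g) sets (f) aside: (g) is triggered — a current General Registration is held. (h) applies (a current Category 2 Waiver is held), but is set aside by (i): (i) operates against (h): the registered capacity is 1,020 units, under the 1,130 units limit. (j) would limit (i) — a current Annual Exemption Letter is held — but (k) sets (j) aside: (k) operates against (j): the baseline figure is 390, below the 505 limit. So (a) is unavailable.
All of (b)'s requirements are met (a current Class 1 Declaration is held; there is no written lease; the qualifying period is 225 days, meeting the 200 days threshold). Turning to paragraph (l): (l) applies — the space is let for business use. (b) is therefore removed.
Exception (c) requires that the owner holds a current Annual Certificate from the Orvanne Authority; but no current Annual Certificate is held, so (c) is unavailable.
Exception (d) does not apply: no Small Lessor Declaration is on file.
Every exception is unavailable, so the rule governs.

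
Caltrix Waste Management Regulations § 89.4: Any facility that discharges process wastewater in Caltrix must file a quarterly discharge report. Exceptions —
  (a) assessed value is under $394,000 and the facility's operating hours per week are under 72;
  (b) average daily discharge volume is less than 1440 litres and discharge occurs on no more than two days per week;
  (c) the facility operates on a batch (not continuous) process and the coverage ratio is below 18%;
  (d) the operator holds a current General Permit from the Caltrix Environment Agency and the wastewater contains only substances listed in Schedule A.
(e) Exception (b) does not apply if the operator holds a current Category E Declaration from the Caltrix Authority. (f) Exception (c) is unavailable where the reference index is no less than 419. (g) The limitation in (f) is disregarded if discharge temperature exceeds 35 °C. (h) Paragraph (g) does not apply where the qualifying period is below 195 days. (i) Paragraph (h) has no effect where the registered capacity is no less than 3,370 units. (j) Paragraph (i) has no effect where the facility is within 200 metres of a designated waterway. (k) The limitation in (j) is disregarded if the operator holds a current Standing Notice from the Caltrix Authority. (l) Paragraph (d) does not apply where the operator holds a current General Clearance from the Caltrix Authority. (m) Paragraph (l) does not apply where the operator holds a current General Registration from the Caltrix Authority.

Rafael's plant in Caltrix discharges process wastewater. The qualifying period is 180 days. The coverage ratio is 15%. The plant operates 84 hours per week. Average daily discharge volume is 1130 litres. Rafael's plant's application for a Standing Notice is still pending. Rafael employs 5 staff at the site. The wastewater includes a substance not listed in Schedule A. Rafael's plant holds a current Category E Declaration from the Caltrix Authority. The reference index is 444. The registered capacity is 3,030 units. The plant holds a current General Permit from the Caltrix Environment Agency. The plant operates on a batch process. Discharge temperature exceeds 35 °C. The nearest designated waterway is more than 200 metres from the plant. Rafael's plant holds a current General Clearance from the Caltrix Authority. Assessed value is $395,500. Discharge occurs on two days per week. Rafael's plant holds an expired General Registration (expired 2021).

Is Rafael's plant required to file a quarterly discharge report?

Exception (a) fails — assessed value is $395,500, not under $394,000.
Exception (b): average daily discharge volume is 1130 litres, less than the 1440 litres limit; discharge occurs on no more than two days per week — every condition holds. But applying paragraph (e): (e) applies — a current Category E Declaration is held. Exception (b) does not apply.
All of (c)'s requirements are met (the facility operates on a batch process; the coverage ratio is 15%, below the 18% limit). But: (f) operates against (c): the reference index is 444, meeting the 419 threshold. (g) would limit (f) — discharge temperature exceeds 35 °C — but (h) sets (g) aside: (h) applies — the qualifying period is 180 days, below the 195 days limit. (i) is not triggered (the registered capacity is 3,030 units, short of 3,370 units), so (h) stands. Exception (c) does not apply.
Exception (d) fails — the wastewater includes a non-Schedule-A substance.
None of the exceptions is available; § 89.4 applies in full.

Yes — Rafael's plant must file a quarterly discharge report.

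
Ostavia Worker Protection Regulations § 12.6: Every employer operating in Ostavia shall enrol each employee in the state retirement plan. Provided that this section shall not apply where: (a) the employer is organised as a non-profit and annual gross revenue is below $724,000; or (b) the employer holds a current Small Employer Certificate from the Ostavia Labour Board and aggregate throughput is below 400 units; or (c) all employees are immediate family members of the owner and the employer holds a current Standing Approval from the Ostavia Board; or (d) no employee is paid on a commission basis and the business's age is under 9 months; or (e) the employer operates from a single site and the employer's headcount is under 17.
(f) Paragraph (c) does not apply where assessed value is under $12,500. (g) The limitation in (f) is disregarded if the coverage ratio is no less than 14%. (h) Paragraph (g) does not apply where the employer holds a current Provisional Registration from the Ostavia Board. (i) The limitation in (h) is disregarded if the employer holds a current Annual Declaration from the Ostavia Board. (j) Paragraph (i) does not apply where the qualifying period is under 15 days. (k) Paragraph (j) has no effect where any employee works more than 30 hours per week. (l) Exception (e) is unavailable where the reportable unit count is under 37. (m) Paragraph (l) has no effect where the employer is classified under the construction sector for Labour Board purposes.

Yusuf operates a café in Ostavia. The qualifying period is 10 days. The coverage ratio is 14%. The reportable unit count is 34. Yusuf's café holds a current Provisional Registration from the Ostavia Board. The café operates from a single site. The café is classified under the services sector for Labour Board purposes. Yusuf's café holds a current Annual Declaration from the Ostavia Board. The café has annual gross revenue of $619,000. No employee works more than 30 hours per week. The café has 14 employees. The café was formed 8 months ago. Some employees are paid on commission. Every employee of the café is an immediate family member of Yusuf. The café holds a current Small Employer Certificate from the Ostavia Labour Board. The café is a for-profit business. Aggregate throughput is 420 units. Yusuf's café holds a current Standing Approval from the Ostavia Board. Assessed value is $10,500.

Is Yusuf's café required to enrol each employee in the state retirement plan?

Yes — Yusuf's café must enrol each employee in the state retirement plan.

Exception (a) fails — the employer is for-profit.
Exception (b) does not apply: aggregate throughput is 420 units, not below 400 units.
Exception (c) is satisfied on its face — every employee is an immediate family member; a current Standing Approval is held. But applying paragraphs (f)–(k): (f) is engaged — assessed value is $10,500, under the $12,500 limit. (g) would limit (f) — the coverage ratio is 14%, meeting the 14% threshold — but (h) sets (g) aside: (h) is engaged — a current Provisional Registration is held. (i) is engaged (a current Annual Declaration is held), but is displaced by (j): (j) operates against (i): the qualifying period is 10 days, under the 15 days limit. (k), which would lift (j), is not engaged — no employee exceeds 30 hours/week. (c) is therefore removed.
Exception (d) requires that no employee is paid on a commission basis; but some employees are paid on commission, so (d) is unavailable.
Exception (e) is satisfied on its face — the employer operates from a single site; the employer's headcount is 14, under the 17 limit. But: (l) operates — the reportable unit count is 34, under the 37 limit. (m) is not engaged (the café is classified under the services sector), so (l) stands. Exception (e) does not apply.
Every exception is unavailable, so the rule governs.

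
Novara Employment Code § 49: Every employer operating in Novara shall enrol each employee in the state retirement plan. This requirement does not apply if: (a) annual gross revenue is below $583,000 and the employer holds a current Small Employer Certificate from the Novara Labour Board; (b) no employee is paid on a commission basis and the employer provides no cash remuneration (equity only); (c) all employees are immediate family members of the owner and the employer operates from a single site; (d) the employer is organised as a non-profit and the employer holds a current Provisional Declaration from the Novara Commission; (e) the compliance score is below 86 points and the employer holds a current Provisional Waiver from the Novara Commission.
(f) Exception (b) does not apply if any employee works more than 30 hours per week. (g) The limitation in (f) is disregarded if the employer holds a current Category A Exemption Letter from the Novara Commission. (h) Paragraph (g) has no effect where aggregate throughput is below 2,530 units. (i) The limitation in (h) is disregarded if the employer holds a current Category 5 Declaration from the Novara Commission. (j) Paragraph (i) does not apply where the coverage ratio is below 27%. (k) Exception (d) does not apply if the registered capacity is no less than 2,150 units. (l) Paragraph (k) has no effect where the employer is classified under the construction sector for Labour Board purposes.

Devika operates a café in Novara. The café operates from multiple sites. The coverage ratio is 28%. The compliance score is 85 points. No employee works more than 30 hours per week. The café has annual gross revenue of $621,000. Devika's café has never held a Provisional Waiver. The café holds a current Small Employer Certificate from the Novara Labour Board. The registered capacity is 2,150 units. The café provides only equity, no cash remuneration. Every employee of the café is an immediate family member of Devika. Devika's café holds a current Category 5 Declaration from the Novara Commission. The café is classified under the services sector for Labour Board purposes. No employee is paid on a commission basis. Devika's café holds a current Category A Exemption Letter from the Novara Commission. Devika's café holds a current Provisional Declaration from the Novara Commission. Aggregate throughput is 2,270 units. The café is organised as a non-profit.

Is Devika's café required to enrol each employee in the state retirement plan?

No — exception (b) applies; Devika's café is not required to enrol each employee in the state retirement plan.

Exception (a) fails — annual gross revenue is $621,000, not below $583,000.
Exception (b)'s conditions are all satisfied: no employee is paid on commission; remuneration is equity-only. As to paragraphs (f)–(j): (f) does not operate here — no employee exceeds 30 hours/week. Exception (b) stands.
Exception (c) fails — the employer operates from multiple sites.
All of (d)'s requirements are met (the employer is a non-profit; a current Provisional Declaration is held). Turning to paragraphs (k)–(l): (k) operates against (d): the registered capacity is 2,150 units, meeting the 2,150 units threshold. (l), which would lift (k), is not engaged — the café is classified under the services sector. So (d) is unavailable.
Exception (e) fails — no current Provisional Waiver is held.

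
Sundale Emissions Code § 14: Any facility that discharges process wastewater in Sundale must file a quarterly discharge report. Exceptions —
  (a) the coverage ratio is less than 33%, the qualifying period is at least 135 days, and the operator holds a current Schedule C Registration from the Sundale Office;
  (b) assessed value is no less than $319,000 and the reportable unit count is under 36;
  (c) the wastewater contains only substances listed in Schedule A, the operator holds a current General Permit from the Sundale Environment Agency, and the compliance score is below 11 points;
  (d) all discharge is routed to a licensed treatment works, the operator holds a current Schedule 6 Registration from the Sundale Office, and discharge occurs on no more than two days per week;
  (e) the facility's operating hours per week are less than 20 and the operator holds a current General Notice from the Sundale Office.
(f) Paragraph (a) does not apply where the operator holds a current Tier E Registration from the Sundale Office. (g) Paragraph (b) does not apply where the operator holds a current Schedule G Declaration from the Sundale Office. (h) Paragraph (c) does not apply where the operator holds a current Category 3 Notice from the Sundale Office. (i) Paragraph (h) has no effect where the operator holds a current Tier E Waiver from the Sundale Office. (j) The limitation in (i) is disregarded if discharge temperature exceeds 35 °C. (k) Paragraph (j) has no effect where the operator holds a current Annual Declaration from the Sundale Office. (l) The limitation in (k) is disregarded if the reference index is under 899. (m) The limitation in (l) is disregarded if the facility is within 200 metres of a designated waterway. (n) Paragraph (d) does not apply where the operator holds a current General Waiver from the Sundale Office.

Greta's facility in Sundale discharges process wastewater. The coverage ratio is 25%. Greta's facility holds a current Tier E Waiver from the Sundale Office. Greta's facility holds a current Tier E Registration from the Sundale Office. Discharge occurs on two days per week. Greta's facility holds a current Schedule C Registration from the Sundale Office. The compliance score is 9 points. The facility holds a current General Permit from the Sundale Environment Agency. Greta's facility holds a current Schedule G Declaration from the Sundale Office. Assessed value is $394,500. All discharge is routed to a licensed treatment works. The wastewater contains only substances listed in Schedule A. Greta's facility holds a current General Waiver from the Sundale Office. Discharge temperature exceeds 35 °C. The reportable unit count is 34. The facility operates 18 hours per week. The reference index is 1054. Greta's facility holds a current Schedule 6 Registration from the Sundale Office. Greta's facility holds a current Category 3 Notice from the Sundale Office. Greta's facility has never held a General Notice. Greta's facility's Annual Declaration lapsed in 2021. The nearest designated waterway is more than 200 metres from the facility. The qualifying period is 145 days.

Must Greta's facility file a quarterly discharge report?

Exception (a)'s conditions are all satisfied: the coverage ratio is 25%, less than the 33% limit; the qualifying period is 145 days, meeting the 135 days threshold; a current Schedule C Registration is held. However, paragraph (f) must be considered: (f) operates against (a): a current Tier E Registration is held. (a) is therefore removed.
All of (b)'s requirements are met (assessed value is $394,500, meeting the $319,000 threshold; the reportable unit count is 34, under the 36 limit). However, paragraph (g) must be considered: (g) operates against (b): a current Schedule G Declaration is held. So (b) is unavailable.
All of (c)'s requirements are met (the wastewater is Schedule-A-only; a current General Permit is held; the compliance score is 9 points, below the 11 points limit). But: (h) operates against (c): a current Category 3 Notice is held. (i) would limit (h) — a current Tier E Waiver is held — but (j) sets (i) aside: (j) is engaged — discharge temperature exceeds 35 °C. (k) is not engaged (there is no Annual Declaration in force), so (j) stands. So (c) is unavailable.
Exception (d) is satisfied on its face — discharge is routed to a licensed treatment works; a current Schedule 6 Registration is held; discharge occurs on no more than two days per week. But: (n) operates against (d): a current General Waiver is held. Exception (d) does not apply.
Exception (e) does not apply: there is no General Notice in force.
None of the exceptions is available; § 14 applies in full.

Yes — Greta's facility must file a quarterly discharge report.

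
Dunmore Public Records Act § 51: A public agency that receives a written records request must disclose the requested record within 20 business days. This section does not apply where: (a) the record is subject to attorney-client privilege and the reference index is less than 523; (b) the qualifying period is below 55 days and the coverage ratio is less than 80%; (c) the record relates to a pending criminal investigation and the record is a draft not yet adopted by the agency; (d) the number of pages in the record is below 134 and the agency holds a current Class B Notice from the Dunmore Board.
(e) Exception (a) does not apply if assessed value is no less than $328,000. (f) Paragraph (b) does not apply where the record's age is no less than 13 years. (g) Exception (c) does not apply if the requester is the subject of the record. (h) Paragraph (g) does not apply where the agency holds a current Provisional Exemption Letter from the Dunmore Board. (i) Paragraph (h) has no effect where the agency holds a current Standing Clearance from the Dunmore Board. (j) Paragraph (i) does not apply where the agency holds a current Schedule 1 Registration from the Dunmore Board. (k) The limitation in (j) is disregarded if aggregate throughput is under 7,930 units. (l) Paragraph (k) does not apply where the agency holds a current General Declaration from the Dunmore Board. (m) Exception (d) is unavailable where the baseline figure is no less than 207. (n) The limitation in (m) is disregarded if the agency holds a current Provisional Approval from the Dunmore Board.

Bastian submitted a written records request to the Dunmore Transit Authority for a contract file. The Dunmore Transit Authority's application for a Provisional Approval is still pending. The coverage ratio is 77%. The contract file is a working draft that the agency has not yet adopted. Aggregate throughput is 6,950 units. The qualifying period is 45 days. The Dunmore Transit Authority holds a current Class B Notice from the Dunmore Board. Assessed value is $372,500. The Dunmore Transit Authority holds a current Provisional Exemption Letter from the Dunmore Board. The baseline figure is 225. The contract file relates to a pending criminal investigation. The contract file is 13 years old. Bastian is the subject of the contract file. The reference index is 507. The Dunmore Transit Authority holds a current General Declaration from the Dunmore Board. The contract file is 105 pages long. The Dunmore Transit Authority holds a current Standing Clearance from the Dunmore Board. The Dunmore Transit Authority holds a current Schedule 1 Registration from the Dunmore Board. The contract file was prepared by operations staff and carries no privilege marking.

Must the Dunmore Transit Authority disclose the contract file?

No — exception (c) applies; the Dunmore Transit Authority is not required to disclose the contract file.

Exception (a) fails — the contract file carries no privilege marking.
Exception (b) is satisfied on its face — the qualifying period is 45 days, below the 55 days limit; the coverage ratio is 77%, less than the 80% limit. Turning to paragraph (f): (f) operates against (b): the record's age is 13 years, meeting the 13 years threshold. (b) is therefore removed.
Exception (c): the contract file relates to a pending investigation; the contract file is an unadopted draft — every condition holds. Considering the limiting provisions: (g) is triggered (Bastian is the subject of the contract file), but yields to (h): (h) operates against (g): a current Provisional Exemption Letter is held. (i) is triggered (a current Standing Clearance is held), but is itself disapplied by (j): (j) operates against (i): a current Schedule 1 Registration is held. (k) would limit (j) — aggregate throughput is 6,950 units, under the 7,930 units limit — but (l) sets (k) aside: (l) operates against (k): a current General Declaration is held. Exception (c) stands.
Exception (d) is satisfied on its face — the number of pages in the record is 105, below the 134 limit; a current Class B Notice is held. Turning to paragraphs (m)–(n): (m) operates against (d): the baseline figure is 225, meeting the 207 threshold. (n), which would lift (m), does not operate here — no current Provisional Approval is held. So (d) is unavailable.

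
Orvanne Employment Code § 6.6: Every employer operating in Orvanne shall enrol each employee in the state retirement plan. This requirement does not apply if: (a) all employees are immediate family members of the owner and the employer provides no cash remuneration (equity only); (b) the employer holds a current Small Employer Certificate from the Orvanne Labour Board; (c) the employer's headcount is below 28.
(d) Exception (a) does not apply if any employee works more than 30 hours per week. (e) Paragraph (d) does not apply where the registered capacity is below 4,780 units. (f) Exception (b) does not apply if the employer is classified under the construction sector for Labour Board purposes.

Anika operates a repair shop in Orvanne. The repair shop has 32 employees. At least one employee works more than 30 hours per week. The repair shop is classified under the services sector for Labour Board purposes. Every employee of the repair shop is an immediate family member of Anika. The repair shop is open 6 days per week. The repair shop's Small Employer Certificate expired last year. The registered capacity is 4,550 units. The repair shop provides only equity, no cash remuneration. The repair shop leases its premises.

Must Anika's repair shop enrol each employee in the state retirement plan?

No — exception (a) applies; Anika's repair shop is not required to enrol each employee in the state retirement plan.

Exception (a) is satisfied on its face — every employee is an immediate family member; remuneration is equity-only. Applying paragraphs (d)–(e): (d) would limit (a) — at least one employee exceeds 30 hours/week — but (e) sets (d) aside: (e) applies — the registered capacity is 4,550 units, below the 4,780 units limit. Exception (a) stands.
Exception (b) does not apply: the Small Employer Certificate has expired.
Exception (c) requires that the employer's headcount is below 28; but the employer's headcount is 32, not below 28, so (c) is unavailable.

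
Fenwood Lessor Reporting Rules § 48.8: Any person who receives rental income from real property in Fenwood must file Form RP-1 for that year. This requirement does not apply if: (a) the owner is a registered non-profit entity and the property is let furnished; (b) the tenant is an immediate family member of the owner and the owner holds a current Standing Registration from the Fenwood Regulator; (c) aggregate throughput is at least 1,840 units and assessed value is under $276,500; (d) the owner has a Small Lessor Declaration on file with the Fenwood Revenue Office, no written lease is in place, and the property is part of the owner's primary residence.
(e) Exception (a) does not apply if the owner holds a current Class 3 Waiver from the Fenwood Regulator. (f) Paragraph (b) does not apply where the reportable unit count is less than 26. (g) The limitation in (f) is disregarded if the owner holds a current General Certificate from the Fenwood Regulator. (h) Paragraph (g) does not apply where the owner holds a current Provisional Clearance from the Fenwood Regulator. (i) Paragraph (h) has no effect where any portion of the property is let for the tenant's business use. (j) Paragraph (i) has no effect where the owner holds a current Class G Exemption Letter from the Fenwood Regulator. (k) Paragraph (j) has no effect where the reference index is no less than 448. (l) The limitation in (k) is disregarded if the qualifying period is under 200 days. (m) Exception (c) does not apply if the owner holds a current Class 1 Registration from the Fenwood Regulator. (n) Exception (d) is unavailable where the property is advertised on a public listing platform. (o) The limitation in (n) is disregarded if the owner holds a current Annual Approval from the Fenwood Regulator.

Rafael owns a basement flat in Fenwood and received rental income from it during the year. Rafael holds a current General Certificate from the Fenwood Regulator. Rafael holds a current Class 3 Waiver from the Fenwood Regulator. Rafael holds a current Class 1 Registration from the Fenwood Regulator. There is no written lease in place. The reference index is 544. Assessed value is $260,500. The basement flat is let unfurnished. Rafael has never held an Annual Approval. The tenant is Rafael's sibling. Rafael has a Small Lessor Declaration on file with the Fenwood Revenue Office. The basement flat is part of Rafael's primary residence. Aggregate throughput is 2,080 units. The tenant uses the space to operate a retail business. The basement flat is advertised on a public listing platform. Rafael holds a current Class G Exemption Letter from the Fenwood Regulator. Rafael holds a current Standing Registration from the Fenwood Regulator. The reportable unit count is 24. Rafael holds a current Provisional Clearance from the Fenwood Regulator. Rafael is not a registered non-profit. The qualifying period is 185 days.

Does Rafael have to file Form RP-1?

Yes — Rafael must file Form RP-1.

Exception (a) does not apply: Rafael is not a registered non-profit.
All of (b)'s requirements are met (the tenant is an immediate family member; a current Standing Registration is held). Turning to paragraphs (f)–(l): (f) operates against (b): the reportable unit count is 24, less than the 26 limit. (g) operates (a current General Certificate is held), but is set aside by (h): (h) operates against (g): a current Provisional Clearance is held. (i) is engaged (the space is let for business use), but is set aside by (j): (j) is engaged — a current Class G Exemption Letter is held. (k) is triggered (the reference index is 544, meeting the 448 threshold), but is overridden by (l): (l) is engaged — the qualifying period is 185 days, under the 200 days limit. So (b) is unavailable.
Exception (c) is satisfied on its face — aggregate throughput is 2,080 units, meeting the 1,840 units threshold; assessed value is $260,500, under the $276,500 limit. Turning to paragraph (m): (m) is engaged — a current Class 1 Registration is held. So (c) is unavailable.
Exception (d) is satisfied on its face — a Small Lessor Declaration is on file; there is no written lease; the basement flat is part of the primary residence. Turning to paragraphs (n)–(o): (n) operates against (d): the property is publicly advertised. (o), which would lift (n), is not triggered — the Annual Approval is not current. (d) is therefore removed.
No exception is made out. Rafael falls within the general rule.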